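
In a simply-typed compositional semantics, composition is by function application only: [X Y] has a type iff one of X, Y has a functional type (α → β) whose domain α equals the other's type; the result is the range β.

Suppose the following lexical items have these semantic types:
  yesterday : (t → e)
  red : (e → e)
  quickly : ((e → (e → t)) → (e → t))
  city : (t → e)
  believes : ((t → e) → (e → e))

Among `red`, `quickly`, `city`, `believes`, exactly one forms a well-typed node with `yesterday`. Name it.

believes

red : (e → e) — yesterday needs t; red needs e; neither fits.
quickly : ((e → (e → t)) → (e → t)) — yesterday needs t; quickly needs (e → (e → t)); neither fits.
city : (t → e) — yesterday needs t; city needs t; neither fits.
believes — combines: believes : ((t → e) → (e → e)) takes yesterday : (t → e) as argument, giving (e → e).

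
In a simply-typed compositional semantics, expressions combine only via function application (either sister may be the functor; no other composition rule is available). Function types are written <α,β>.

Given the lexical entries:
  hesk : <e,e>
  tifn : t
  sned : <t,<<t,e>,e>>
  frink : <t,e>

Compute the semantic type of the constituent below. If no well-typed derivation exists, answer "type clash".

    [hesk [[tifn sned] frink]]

[tifn sned]: functor sned : <t,<<t,e>,e>>, argument tifn : t; result <<t,e>,e>.
[[tifn sned] frink]: functor [tifn sned] : <<t,e>,e>, argument frink : <t,e>; result e.
[hesk [[tifn sned] frink]]: functor hesk : <e,e>, argument [[tifn sned] frink] : e; result e.

e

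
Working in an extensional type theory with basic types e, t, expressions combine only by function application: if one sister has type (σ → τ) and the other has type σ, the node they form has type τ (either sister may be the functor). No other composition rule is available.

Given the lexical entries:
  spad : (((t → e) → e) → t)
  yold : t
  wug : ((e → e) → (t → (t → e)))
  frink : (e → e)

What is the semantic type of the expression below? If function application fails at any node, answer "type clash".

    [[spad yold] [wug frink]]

type clash

At [spad yold]: neither (((t → e) → e) → t) nor t can take the other as argument; the node is ill-typed.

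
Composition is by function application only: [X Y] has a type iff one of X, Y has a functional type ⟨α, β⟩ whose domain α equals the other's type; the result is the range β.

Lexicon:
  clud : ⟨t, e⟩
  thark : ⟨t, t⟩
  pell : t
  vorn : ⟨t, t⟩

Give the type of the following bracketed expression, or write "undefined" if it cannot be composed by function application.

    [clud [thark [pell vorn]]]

At [pell vorn], vorn : ⟨t, t⟩ takes pell : t, giving t.
At [thark [pell vorn]], thark : ⟨t, t⟩ takes [pell vorn] : t, giving t.
At [clud [thark [pell vorn]]], clud : ⟨t, e⟩ takes [thark [pell vorn]] : t, giving e.

e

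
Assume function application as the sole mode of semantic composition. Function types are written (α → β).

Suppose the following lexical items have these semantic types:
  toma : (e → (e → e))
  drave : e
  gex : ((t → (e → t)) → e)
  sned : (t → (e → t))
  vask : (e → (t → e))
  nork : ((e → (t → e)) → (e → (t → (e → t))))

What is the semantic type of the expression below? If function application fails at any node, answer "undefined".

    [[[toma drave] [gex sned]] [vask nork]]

(t → (e → t))

[toma drave]: (e → (e → e)) applied to e yields (e → e).
[gex sned]: ((t → (e → t)) → e) applied to (t → (e → t)) yields e.
[[toma drave] [gex sned]]: (e → e) applied to e yields e.
[vask nork]: ((e → (t → e)) → (e → (t → (e → t)))) applied to (e → (t → e)) yields (e → (t → (e → t))).
[[[toma drave] [gex sned]] [vask nork]]: (e → (t → (e → t))) applied to e yields (t → (e → t)).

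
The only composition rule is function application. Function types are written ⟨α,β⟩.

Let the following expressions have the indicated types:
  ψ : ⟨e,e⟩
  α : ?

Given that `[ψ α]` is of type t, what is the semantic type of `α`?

⟨⟨e,e⟩,t⟩

At [ψ α] (required: t): ψ is ⟨e,e⟩, which is not a function with range t; hence α is the functor — type ⟨⟨e,e⟩,t⟩.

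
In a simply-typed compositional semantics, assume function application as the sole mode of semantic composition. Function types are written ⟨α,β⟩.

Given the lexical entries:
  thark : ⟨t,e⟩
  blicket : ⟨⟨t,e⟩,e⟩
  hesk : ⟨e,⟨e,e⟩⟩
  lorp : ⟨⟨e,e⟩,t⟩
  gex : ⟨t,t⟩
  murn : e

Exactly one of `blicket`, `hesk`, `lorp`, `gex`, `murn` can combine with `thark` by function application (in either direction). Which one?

blicket — combines: blicket : ⟨⟨t,e⟩,e⟩ takes thark : ⟨t,e⟩ as argument, giving e.
hesk : ⟨e,⟨e,e⟩⟩ — does not combine with thark.
lorp : ⟨⟨e,e⟩,t⟩ — does not combine with thark.
gex : ⟨t,t⟩ — does not combine with thark.
murn : e — does not combine with thark.

blicket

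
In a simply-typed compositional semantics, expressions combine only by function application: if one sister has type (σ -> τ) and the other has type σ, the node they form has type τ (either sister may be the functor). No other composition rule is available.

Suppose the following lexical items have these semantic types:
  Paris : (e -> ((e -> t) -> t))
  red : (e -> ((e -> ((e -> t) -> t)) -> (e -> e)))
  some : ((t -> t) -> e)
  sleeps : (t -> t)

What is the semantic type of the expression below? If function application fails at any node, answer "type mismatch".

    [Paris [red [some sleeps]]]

(e -> e)

[some sleeps]: some is ((t -> t) -> e), sleeps is (t -> t); result e.
[red [some sleeps]]: red is (e -> ((e -> ((e -> t) -> t)) -> (e -> e))), [some sleeps] is e; result ((e -> ((e -> t) -> t)) -> (e -> e)).
[Paris [red [some sleeps]]]: [red [some sleeps]] is ((e -> ((e -> t) -> t)) -> (e -> e)), Paris is (e -> ((e -> t) -> t)); result (e -> e).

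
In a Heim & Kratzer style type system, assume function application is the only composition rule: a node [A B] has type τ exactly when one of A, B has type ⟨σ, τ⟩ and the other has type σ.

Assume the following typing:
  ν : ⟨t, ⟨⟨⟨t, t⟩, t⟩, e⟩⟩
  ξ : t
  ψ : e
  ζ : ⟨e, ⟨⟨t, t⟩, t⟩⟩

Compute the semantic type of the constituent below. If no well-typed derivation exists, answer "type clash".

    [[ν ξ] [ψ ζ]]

[ν ξ] — ν of type ⟨t, ⟨⟨⟨t, t⟩, t⟩, e⟩⟩ combines with ξ of type t: type ⟨⟨⟨t, t⟩, t⟩, e⟩.
[ψ ζ] — ζ of type ⟨e, ⟨⟨t, t⟩, t⟩⟩ combines with ψ of type e: type ⟨⟨t, t⟩, t⟩.
[[ν ξ] [ψ ζ]] — [ν ξ] of type ⟨⟨⟨t, t⟩, t⟩, e⟩ combines with [ψ ζ] of type ⟨⟨t, t⟩, t⟩: type e.

e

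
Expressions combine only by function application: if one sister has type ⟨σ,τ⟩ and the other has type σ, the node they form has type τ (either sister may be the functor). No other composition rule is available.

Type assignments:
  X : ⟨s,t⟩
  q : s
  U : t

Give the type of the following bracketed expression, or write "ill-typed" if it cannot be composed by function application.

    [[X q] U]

At [X q], X : ⟨s,t⟩ takes q : s, giving t.
[[X q] U]: t with t — neither is a function whose domain matches the other; composition fails here.

ill-typed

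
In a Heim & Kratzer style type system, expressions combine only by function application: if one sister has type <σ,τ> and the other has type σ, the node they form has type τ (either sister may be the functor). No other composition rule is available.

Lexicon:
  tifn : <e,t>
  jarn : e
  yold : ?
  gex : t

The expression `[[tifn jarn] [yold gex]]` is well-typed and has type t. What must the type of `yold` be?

<t,<t,t>>

For [[tifn jarn] [yold gex]] to have type t with [tifn jarn] of type t, [yold gex] must be the function: [yold gex] : <t,t>.
For [yold gex] to have type <t,t> with gex of type t, yold must be the function: yold : <t,<t,t>>.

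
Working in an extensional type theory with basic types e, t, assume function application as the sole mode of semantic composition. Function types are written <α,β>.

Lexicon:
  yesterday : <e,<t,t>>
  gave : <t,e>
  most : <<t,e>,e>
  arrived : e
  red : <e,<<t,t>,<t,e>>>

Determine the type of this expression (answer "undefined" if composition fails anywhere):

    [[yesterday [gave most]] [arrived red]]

<t,e>

[gave most]: functor most : <<t,e>,e>, argument gave : <t,e>; result e.
[yesterday [gave most]]: functor yesterday : <e,<t,t>>, argument [gave most] : e; result <t,t>.
[arrived red]: functor red : <e,<<t,t>,<t,e>>>, argument arrived : e; result <<t,t>,<t,e>>.
[[yesterday [gave most]] [arrived red]]: functor [arrived red] : <<t,t>,<t,e>>, argument [yesterday [gave most]] : <t,t>; result <t,e>.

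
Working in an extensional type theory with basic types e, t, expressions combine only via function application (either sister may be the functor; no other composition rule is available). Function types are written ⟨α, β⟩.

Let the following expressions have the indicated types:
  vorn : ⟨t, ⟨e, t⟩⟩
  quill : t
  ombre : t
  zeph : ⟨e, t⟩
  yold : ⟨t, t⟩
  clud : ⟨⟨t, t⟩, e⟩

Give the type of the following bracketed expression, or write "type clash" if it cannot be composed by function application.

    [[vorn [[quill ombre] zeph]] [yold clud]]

At [quill ombre]: neither t nor t can take the other as argument; the node is ill-typed.

type clash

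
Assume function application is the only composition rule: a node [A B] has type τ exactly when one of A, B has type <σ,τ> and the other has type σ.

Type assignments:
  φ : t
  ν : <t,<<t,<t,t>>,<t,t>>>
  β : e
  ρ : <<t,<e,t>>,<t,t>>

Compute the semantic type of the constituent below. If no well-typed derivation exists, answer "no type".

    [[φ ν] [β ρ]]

[φ ν]: ν is <t,<<t,<t,t>>,<t,t>>>, φ is t; result <<t,<t,t>>,<t,t>>.
[β ρ]: e with <<t,<e,t>>,<t,t>> — neither is a function whose domain matches the other; composition fails here.

no type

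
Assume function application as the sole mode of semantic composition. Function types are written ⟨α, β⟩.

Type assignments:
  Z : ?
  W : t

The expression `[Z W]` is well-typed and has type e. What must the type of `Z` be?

⟨t, e⟩

[Z W] must have type e. The sister W has type t; that is not a function onto e, so Z must be the functor, of type ⟨t, e⟩.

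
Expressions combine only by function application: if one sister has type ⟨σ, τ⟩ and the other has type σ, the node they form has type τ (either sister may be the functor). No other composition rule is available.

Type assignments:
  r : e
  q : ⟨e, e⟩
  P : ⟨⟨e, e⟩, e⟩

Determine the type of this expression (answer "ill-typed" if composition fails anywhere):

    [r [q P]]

At [q P], P : ⟨⟨e, e⟩, e⟩ takes q : ⟨e, e⟩, giving e.
[r [q P]]: e and e cannot combine by function application — type clash.

ill-typed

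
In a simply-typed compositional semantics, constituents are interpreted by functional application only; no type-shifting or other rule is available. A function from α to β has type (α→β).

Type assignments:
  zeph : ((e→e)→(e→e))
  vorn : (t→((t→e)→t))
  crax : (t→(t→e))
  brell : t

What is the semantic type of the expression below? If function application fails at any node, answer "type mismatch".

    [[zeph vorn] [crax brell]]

type mismatch

[zeph vorn]: ((e→e)→(e→e)) with (t→((t→e)→t)) — neither is a function whose domain matches the other; composition fails here.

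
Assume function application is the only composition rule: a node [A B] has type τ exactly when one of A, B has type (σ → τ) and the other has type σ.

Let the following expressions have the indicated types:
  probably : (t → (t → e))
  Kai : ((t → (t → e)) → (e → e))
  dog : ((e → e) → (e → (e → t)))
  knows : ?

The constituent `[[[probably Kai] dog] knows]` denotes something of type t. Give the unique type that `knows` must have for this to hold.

((e → (e → t)) → t)

[[[probably Kai] dog] knows] is required to be t. [[probably Kai] dog] : (e → (e → t)) cannot yield t as functor, so knows : ((e → (e → t)) → t).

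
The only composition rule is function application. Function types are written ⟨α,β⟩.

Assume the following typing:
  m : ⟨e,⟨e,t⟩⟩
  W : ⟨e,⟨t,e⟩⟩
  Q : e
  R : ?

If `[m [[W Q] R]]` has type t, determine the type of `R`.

⟨⟨t,e⟩,⟨⟨e,⟨e,t⟩⟩,t⟩⟩

At [m [[W Q] R]] (required: t): m is ⟨e,⟨e,t⟩⟩, which is not a function with range t; hence [[W Q] R] is the functor — type ⟨⟨e,⟨e,t⟩⟩,t⟩.
At [[W Q] R] (required: ⟨⟨e,⟨e,t⟩⟩,t⟩): [W Q] is ⟨t,e⟩, which is not a function with range ⟨⟨e,⟨e,t⟩⟩,t⟩; hence R is the functor — type ⟨⟨t,e⟩,⟨⟨e,⟨e,t⟩⟩,t⟩⟩.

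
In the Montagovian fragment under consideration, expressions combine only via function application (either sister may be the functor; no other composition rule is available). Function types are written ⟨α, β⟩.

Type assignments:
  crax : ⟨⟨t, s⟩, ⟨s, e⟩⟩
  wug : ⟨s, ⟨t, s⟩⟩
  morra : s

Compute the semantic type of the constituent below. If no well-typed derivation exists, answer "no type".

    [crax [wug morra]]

⟨s, e⟩

[wug morra]: functor wug : ⟨s, ⟨t, s⟩⟩, argument morra : s; result ⟨t, s⟩.
[crax [wug morra]]: functor crax : ⟨⟨t, s⟩, ⟨s, e⟩⟩, argument [wug morra] : ⟨t, s⟩; result ⟨s, e⟩.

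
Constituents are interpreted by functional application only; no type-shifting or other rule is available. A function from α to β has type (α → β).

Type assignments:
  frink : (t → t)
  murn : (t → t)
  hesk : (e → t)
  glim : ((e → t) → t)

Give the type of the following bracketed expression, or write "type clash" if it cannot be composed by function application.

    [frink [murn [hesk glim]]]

t

[hesk glim]: glim is ((e → t) → t), hesk is (e → t); result t.
[murn [hesk glim]]: murn is (t → t), [hesk glim] is t; result t.
[frink [murn [hesk glim]]]: frink is (t → t), [murn [hesk glim]] is t; result t.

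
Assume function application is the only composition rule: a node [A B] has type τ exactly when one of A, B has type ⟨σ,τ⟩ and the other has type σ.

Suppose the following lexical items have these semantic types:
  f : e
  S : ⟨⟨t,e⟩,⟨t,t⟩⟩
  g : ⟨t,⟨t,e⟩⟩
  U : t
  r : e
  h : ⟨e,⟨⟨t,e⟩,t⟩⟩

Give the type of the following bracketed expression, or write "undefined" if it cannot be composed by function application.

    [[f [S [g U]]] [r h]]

undefined

[g U]: g is ⟨t,⟨t,e⟩⟩, U is t; result ⟨t,e⟩.
[S [g U]]: S is ⟨⟨t,e⟩,⟨t,t⟩⟩, [g U] is ⟨t,e⟩; result ⟨t,t⟩.
[f [S [g U]]]: e with ⟨t,t⟩ — neither is a function whose domain matches the other; composition fails here.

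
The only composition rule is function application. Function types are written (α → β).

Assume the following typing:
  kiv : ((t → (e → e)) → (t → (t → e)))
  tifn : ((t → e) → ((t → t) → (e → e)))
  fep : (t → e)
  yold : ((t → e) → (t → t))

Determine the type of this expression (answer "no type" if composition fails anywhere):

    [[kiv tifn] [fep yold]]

[kiv tifn]: ((t → (e → e)) → (t → (t → e))) with ((t → e) → ((t → t) → (e → e))) — neither is a function whose domain matches the other; composition fails here.

no type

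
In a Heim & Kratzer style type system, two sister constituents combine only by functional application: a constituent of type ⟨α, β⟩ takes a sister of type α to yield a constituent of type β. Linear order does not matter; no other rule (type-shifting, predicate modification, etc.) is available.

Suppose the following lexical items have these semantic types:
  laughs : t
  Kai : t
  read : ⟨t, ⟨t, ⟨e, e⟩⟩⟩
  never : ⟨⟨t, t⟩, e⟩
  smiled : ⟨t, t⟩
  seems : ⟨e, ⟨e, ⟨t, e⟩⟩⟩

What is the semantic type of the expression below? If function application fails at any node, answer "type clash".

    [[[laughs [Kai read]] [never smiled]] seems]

⟨e, ⟨t, e⟩⟩

[Kai read]: ⟨t, ⟨t, ⟨e, e⟩⟩⟩ applied to t yields ⟨t, ⟨e, e⟩⟩.
[laughs [Kai read]]: ⟨t, ⟨e, e⟩⟩ applied to t yields ⟨e, e⟩.
[never smiled]: ⟨⟨t, t⟩, e⟩ applied to ⟨t, t⟩ yields e.
[[laughs [Kai read]] [never smiled]]: ⟨e, e⟩ applied to e yields e.
[[[laughs [Kai read]] [never smiled]] seems]: ⟨e, ⟨e, ⟨t, e⟩⟩⟩ applied to e yields ⟨e, ⟨t, e⟩⟩.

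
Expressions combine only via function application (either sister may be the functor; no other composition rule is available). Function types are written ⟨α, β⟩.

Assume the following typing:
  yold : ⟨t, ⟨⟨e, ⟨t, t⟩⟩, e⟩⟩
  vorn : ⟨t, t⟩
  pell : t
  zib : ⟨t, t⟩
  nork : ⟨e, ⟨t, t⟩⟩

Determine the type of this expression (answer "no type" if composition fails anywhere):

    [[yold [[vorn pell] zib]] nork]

[vorn pell]: functor vorn : ⟨t, t⟩, argument pell : t; result t.
[[vorn pell] zib]: functor zib : ⟨t, t⟩, argument [vorn pell] : t; result t.
[yold [[vorn pell] zib]]: functor yold : ⟨t, ⟨⟨e, ⟨t, t⟩⟩, e⟩⟩, argument [[vorn pell] zib] : t; result ⟨⟨e, ⟨t, t⟩⟩, e⟩.
[[yold [[vorn pell] zib]] nork]: functor [yold [[vorn pell] zib]] : ⟨⟨e, ⟨t, t⟩⟩, e⟩, argument nork : ⟨e, ⟨t, t⟩⟩; result e.

e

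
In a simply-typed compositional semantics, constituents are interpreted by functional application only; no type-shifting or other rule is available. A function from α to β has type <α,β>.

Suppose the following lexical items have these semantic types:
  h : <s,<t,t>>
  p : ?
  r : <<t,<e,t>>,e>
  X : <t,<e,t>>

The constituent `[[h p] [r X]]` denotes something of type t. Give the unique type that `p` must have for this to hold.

At [[h p] [r X]] (required: t): [r X] is e, which is not a function with range t; hence [h p] is the functor — type <e,t>.
At [h p] (required: <e,t>): h is <s,<t,t>>, which is not a function with range <e,t>; hence p is the functor — type <<s,<t,t>>,<e,t>>.

<<s,<t,t>>,<e,t>>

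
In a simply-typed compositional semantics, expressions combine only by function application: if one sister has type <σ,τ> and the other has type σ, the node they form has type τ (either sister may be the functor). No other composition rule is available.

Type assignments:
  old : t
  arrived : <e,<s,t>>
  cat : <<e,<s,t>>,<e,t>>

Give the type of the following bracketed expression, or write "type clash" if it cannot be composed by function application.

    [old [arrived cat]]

[arrived cat] — cat of type <<e,<s,t>>,<e,t>> combines with arrived of type <e,<s,t>>: type <e,t>.
[old [arrived cat]]: t and <e,t> cannot combine by function application — type clash.

type clash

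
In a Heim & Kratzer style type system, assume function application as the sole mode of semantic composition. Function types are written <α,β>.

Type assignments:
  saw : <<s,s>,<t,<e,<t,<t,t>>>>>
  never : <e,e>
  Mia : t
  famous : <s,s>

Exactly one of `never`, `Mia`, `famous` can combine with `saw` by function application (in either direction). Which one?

famous

never : <e,e> — does not combine with saw.
Mia : t — does not combine with saw.
famous — combines: saw : <<s,s>,<t,<e,<t,<t,t>>>>> takes famous : <s,s> as argument, giving <t,<e,<t,<t,t>>>>.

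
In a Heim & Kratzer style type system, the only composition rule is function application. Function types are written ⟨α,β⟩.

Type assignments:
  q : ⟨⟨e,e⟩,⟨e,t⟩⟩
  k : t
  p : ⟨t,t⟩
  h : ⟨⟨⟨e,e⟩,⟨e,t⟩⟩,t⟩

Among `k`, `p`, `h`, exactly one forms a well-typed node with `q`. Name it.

k : t — neither side's domain matches the other.
p : ⟨t,t⟩ — neither side's domain matches the other.
h — combines: h : ⟨⟨⟨e,e⟩,⟨e,t⟩⟩,t⟩ takes q : ⟨⟨e,e⟩,⟨e,t⟩⟩ as argument, giving t.

h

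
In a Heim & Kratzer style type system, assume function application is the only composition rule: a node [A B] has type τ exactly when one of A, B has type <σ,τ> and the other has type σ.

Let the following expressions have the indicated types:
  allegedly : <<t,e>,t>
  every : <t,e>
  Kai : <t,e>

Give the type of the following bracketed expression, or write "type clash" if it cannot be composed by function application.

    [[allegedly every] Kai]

e

[allegedly every] — allegedly of type <<t,e>,t> combines with every of type <t,e>: type t.
[[allegedly every] Kai] — Kai of type <t,e> combines with [allegedly every] of type t: type e.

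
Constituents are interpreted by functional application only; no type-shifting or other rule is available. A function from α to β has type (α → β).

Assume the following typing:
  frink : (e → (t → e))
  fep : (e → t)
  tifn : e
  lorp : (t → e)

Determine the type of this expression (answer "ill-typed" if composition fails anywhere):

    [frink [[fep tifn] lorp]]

[fep tifn]: (e → t) applied to e yields t.
[[fep tifn] lorp]: (t → e) applied to t yields e.
[frink [[fep tifn] lorp]]: (e → (t → e)) applied to e yields (t → e).

(t → e)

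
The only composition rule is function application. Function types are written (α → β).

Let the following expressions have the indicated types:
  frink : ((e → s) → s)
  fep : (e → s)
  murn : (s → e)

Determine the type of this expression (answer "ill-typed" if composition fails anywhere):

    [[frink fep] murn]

e

[frink fep]: ((e → s) → s) applied to (e → s) yields s.
[[frink fep] murn]: (s → e) applied to s yields e.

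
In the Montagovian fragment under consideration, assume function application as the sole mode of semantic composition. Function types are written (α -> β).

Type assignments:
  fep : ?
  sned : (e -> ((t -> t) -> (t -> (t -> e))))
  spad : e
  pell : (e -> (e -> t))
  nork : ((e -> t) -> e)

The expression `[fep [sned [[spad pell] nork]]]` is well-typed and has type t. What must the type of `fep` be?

At [fep [sned [[spad pell] nork]]] (required: t): [sned [[spad pell] nork]] is ((t -> t) -> (t -> (t -> e))), which is not a function with range t; hence fep is the functor — type (((t -> t) -> (t -> (t -> e))) -> t).

(((t -> t) -> (t -> (t -> e))) -> t)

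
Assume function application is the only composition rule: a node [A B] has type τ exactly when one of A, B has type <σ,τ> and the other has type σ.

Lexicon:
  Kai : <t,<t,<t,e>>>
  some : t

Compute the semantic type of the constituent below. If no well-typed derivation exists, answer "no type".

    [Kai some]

<t,<t,e>>

[Kai some]: <t,<t,<t,e>>> applied to t yields <t,<t,e>>.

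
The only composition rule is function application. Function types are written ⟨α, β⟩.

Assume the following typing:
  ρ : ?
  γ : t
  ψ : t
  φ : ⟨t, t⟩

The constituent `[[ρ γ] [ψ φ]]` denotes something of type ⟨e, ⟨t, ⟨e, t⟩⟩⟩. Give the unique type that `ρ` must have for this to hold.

[[ρ γ] [ψ φ]] must have type ⟨e, ⟨t, ⟨e, t⟩⟩⟩. The sister [ψ φ] has type t; that is not a function onto ⟨e, ⟨t, ⟨e, t⟩⟩⟩, so [ρ γ] must be the functor, of type ⟨t, ⟨e, ⟨t, ⟨e, t⟩⟩⟩⟩.
[ρ γ] must have type ⟨t, ⟨e, ⟨t, ⟨e, t⟩⟩⟩⟩. The sister γ has type t; that is not a function onto ⟨t, ⟨e, ⟨t, ⟨e, t⟩⟩⟩⟩, so ρ must be the functor, of type ⟨t, ⟨t, ⟨e, ⟨t, ⟨e, t⟩⟩⟩⟩⟩.

⟨t, ⟨t, ⟨e, ⟨t, ⟨e, t⟩⟩⟩⟩⟩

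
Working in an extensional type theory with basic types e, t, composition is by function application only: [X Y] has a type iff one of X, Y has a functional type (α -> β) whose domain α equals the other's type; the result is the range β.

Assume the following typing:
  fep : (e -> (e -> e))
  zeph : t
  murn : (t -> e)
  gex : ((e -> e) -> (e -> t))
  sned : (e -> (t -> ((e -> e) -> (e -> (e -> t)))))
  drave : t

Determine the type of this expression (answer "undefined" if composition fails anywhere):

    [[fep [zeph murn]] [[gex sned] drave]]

[zeph murn]: murn is (t -> e), zeph is t; result e.
[fep [zeph murn]]: fep is (e -> (e -> e)), [zeph murn] is e; result (e -> e).
At [gex sned]: neither ((e -> e) -> (e -> t)) nor (e -> (t -> ((e -> e) -> (e -> (e -> t))))) can take the other as argument; the node is ill-typed.

undefined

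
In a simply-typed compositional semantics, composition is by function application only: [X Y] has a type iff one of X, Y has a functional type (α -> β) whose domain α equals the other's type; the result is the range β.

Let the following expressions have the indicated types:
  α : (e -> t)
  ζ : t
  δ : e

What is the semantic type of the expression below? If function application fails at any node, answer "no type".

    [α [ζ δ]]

no type

[ζ δ]: t and e cannot combine by function application — type clash.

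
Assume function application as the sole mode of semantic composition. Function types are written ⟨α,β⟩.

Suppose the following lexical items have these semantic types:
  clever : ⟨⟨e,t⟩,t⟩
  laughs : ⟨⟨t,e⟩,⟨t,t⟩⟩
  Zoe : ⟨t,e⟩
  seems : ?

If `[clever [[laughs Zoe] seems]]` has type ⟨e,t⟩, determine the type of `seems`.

⟨⟨t,t⟩,⟨⟨⟨e,t⟩,t⟩,⟨e,t⟩⟩⟩

[clever [[laughs Zoe] seems]] is required to be ⟨e,t⟩. clever : ⟨⟨e,t⟩,t⟩ cannot yield ⟨e,t⟩ as functor, so [[laughs Zoe] seems] : ⟨⟨⟨e,t⟩,t⟩,⟨e,t⟩⟩.
[[laughs Zoe] seems] is required to be ⟨⟨⟨e,t⟩,t⟩,⟨e,t⟩⟩. [laughs Zoe] : ⟨t,t⟩ cannot yield ⟨⟨⟨e,t⟩,t⟩,⟨e,t⟩⟩ as functor, so seems : ⟨⟨t,t⟩,⟨⟨⟨e,t⟩,t⟩,⟨e,t⟩⟩⟩.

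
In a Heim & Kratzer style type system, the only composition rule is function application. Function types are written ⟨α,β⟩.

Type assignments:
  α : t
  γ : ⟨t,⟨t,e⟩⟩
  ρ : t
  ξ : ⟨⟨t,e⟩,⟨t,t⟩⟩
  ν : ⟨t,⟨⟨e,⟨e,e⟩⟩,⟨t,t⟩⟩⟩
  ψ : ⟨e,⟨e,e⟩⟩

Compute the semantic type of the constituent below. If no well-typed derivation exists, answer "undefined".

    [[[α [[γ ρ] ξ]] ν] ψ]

⟨t,t⟩

[γ ρ]: ⟨t,⟨t,e⟩⟩ applied to t yields ⟨t,e⟩.
[[γ ρ] ξ]: ⟨⟨t,e⟩,⟨t,t⟩⟩ applied to ⟨t,e⟩ yields ⟨t,t⟩.
[α [[γ ρ] ξ]]: ⟨t,t⟩ applied to t yields t.
[[α [[γ ρ] ξ]] ν]: ⟨t,⟨⟨e,⟨e,e⟩⟩,⟨t,t⟩⟩⟩ applied to t yields ⟨⟨e,⟨e,e⟩⟩,⟨t,t⟩⟩.
[[[α [[γ ρ] ξ]] ν] ψ]: ⟨⟨e,⟨e,e⟩⟩,⟨t,t⟩⟩ applied to ⟨e,⟨e,e⟩⟩ yields ⟨t,t⟩.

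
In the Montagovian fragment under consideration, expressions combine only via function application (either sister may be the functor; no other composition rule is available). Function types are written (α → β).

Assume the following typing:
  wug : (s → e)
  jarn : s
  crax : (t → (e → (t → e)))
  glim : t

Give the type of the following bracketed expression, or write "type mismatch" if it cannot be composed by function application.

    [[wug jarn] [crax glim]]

At [wug jarn], wug : (s → e) takes jarn : s, giving e.
At [crax glim], crax : (t → (e → (t → e))) takes glim : t, giving (e → (t → e)).
At [[wug jarn] [crax glim]], [crax glim] : (e → (t → e)) takes [wug jarn] : e, giving (t → e).

(t → e)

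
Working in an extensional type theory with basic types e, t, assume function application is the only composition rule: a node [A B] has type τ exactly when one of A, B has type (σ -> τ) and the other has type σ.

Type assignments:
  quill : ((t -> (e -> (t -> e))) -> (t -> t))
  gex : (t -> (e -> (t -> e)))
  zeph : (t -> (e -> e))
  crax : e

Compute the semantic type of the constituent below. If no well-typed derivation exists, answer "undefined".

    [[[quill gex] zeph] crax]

[quill gex] — quill of type ((t -> (e -> (t -> e))) -> (t -> t)) combines with gex of type (t -> (e -> (t -> e))): type (t -> t).
At [[quill gex] zeph]: neither (t -> t) nor (t -> (e -> e)) can take the other as argument; the node is ill-typed.

undefined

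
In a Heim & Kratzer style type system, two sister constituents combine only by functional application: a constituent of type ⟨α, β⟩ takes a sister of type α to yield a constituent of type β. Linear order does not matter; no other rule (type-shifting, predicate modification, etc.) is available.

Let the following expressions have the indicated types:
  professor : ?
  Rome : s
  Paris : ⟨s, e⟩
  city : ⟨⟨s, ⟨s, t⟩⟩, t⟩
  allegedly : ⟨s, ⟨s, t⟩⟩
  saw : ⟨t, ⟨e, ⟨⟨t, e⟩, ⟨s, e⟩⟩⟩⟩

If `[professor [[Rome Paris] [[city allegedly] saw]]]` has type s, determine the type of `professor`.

For [professor [[Rome Paris] [[city allegedly] saw]]] to have type s with [[Rome Paris] [[city allegedly] saw]] of type ⟨⟨t, e⟩, ⟨s, e⟩⟩, professor must be the function: professor : ⟨⟨⟨t, e⟩, ⟨s, e⟩⟩, s⟩.

⟨⟨⟨t, e⟩, ⟨s, e⟩⟩, s⟩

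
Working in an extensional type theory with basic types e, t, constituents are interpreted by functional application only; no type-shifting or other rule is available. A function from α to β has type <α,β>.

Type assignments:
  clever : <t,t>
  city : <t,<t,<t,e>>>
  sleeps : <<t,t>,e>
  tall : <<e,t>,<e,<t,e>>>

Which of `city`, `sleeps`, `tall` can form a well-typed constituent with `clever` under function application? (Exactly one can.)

city : <t,<t,<t,e>>> — neither side's domain matches the other.
sleeps — combines: sleeps : <<t,t>,e> takes clever : <t,t> as argument, giving e.
tall : <<e,t>,<e,<t,e>>> — neither side's domain matches the other.

sleeps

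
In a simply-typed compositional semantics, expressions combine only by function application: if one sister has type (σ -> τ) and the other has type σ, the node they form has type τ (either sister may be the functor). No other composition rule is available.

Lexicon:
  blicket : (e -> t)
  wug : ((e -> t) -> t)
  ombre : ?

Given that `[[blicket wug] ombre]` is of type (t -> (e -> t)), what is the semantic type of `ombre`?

(t -> (t -> (e -> t)))

At [[blicket wug] ombre] (required: (t -> (e -> t))): [blicket wug] is t, which is not a function with range (t -> (e -> t)); hence ombre is the functor — type (t -> (t -> (e -> t))).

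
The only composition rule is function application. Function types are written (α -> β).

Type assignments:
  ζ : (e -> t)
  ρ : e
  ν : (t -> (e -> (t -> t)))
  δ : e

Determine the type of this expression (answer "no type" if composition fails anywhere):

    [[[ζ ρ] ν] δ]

(t -> t)

[ζ ρ]: (e -> t) applied to e yields t.
[[ζ ρ] ν]: (t -> (e -> (t -> t))) applied to t yields (e -> (t -> t)).
[[[ζ ρ] ν] δ]: (e -> (t -> t)) applied to e yields (t -> t).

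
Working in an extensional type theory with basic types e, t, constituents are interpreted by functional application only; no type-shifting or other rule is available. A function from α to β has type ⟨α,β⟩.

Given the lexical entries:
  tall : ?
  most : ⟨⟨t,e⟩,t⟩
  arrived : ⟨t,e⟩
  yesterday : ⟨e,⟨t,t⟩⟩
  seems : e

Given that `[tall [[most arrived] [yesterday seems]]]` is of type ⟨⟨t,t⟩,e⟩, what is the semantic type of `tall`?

⟨t,⟨⟨t,t⟩,e⟩⟩

At [tall [[most arrived] [yesterday seems]]] (required: ⟨⟨t,t⟩,e⟩): [[most arrived] [yesterday seems]] is t, which is not a function with range ⟨⟨t,t⟩,e⟩; hence tall is the functor — type ⟨t,⟨⟨t,t⟩,e⟩⟩.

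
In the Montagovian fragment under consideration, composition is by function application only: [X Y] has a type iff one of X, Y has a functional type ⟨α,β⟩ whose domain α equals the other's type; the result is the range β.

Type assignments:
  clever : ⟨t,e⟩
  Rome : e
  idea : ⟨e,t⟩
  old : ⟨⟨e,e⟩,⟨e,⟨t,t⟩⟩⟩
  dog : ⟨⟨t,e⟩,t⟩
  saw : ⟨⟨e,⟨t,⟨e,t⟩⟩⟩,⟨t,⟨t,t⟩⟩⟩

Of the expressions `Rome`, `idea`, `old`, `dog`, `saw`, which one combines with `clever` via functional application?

Rome : e — neither side's domain matches the other.
idea : ⟨e,t⟩ — neither side's domain matches the other.
old : ⟨⟨e,e⟩,⟨e,⟨t,t⟩⟩⟩ — neither side's domain matches the other.
dog — combines: dog : ⟨⟨t,e⟩,t⟩ takes clever : ⟨t,e⟩ as argument, giving t.
saw : ⟨⟨e,⟨t,⟨e,t⟩⟩⟩,⟨t,⟨t,t⟩⟩⟩ — neither side's domain matches the other.

dog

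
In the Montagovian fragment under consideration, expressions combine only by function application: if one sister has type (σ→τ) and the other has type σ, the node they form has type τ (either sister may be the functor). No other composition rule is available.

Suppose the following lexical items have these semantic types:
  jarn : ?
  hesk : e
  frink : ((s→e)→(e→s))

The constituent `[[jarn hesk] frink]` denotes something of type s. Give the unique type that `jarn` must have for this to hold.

(e→(((s→e)→(e→s))→s))

At [[jarn hesk] frink] (required: s): frink is ((s→e)→(e→s)), which is not a function with range s; hence [jarn hesk] is the functor — type (((s→e)→(e→s))→s).
At [jarn hesk] (required: (((s→e)→(e→s))→s)): hesk is e, which is not a function with range (((s→e)→(e→s))→s); hence jarn is the functor — type (e→(((s→e)→(e→s))→s)).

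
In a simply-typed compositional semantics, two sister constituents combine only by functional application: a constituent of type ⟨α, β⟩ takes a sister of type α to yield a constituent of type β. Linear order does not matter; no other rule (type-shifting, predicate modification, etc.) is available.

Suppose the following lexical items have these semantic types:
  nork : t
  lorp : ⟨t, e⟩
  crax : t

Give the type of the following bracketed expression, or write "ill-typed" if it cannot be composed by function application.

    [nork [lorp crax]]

At [lorp crax], lorp : ⟨t, e⟩ takes crax : t, giving e.
[nork [lorp crax]]: t and e cannot combine by function application — type clash.

ill-typed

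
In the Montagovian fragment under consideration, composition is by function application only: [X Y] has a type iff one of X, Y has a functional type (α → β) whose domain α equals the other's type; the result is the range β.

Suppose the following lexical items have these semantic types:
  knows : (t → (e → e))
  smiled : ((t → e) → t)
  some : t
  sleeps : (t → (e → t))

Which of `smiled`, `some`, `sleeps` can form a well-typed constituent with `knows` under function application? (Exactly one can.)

smiled : ((t → e) → t) — knows needs t; smiled needs (t → e); neither fits.
some — combines: knows : (t → (e → e)) takes some : t as argument, giving (e → e).
sleeps : (t → (e → t)) — knows needs t; sleeps needs t; neither fits.

some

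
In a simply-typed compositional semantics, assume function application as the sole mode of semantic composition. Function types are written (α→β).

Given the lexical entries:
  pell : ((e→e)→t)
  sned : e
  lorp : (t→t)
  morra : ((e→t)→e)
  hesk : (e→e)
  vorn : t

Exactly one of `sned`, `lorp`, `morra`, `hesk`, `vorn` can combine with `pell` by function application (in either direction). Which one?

hesk

sned : e — does not combine with pell.
lorp : (t→t) — does not combine with pell.
morra : ((e→t)→e) — does not combine with pell.
hesk — combines: pell : ((e→e)→t) takes hesk : (e→e) as argument, giving t.
vorn : t — does not combine with pell.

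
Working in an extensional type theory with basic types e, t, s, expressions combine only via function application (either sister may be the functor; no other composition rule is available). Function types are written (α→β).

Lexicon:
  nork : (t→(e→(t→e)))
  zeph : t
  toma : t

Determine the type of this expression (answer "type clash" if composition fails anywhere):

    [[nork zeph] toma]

At [nork zeph], nork : (t→(e→(t→e))) takes zeph : t, giving (e→(t→e)).
At [[nork zeph] toma]: neither (e→(t→e)) nor t can take the other as argument; the node is ill-typed.

type clash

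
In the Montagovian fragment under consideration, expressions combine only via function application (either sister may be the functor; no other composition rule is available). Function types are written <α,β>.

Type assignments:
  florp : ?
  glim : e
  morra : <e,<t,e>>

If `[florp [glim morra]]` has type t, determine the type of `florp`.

[florp [glim morra]] is required to be t. [glim morra] : <t,e> cannot yield t as functor, so florp : <<t,e>,t>.

<<t,e>,t>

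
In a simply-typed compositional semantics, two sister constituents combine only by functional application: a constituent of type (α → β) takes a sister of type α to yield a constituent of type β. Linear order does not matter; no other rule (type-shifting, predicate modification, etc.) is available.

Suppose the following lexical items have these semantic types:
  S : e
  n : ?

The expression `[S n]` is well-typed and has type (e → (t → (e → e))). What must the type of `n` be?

For [S n] to have type (e → (t → (e → e))) with S of type e, n must be the function: n : (e → (e → (t → (e → e)))).

(e → (e → (t → (e → e))))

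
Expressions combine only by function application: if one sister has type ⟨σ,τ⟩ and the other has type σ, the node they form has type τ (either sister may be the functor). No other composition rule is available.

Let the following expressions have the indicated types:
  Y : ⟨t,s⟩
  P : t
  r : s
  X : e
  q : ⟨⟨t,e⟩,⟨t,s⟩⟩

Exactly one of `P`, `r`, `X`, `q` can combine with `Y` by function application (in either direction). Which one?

P — combines: Y : ⟨t,s⟩ takes P : t as argument, giving s.
r : s — neither side's domain matches the other.
X : e — neither side's domain matches the other.
q : ⟨⟨t,e⟩,⟨t,s⟩⟩ — neither side's domain matches the other.

P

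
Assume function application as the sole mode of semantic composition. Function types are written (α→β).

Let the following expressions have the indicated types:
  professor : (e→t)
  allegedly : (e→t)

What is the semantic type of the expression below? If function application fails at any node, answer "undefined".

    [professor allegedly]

[professor allegedly]: (e→t) with (e→t) — neither is a function whose domain matches the other; composition fails here.

undefined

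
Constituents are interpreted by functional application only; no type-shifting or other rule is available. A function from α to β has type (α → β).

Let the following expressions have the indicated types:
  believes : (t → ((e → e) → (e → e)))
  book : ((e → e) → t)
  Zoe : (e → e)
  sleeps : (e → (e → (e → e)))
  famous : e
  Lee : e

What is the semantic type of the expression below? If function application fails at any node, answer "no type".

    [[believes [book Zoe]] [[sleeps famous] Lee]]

[book Zoe] — book of type ((e → e) → t) combines with Zoe of type (e → e): type t.
[believes [book Zoe]] — believes of type (t → ((e → e) → (e → e))) combines with [book Zoe] of type t: type ((e → e) → (e → e)).
[sleeps famous] — sleeps of type (e → (e → (e → e))) combines with famous of type e: type (e → (e → e)).
[[sleeps famous] Lee] — [sleeps famous] of type (e → (e → e)) combines with Lee of type e: type (e → e).
[[believes [book Zoe]] [[sleeps famous] Lee]] — [believes [book Zoe]] of type ((e → e) → (e → e)) combines with [[sleeps famous] Lee] of type (e → e): type (e → e).

(e → e)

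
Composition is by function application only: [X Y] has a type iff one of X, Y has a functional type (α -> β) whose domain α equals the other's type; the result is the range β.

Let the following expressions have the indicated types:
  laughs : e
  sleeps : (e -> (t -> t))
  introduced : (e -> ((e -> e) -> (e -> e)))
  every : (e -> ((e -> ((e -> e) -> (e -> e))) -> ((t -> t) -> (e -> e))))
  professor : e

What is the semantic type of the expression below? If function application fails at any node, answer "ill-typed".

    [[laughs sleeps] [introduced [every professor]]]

At [laughs sleeps], sleeps : (e -> (t -> t)) takes laughs : e, giving (t -> t).
At [every professor], every : (e -> ((e -> ((e -> e) -> (e -> e))) -> ((t -> t) -> (e -> e)))) takes professor : e, giving ((e -> ((e -> e) -> (e -> e))) -> ((t -> t) -> (e -> e))).
At [introduced [every professor]], [every professor] : ((e -> ((e -> e) -> (e -> e))) -> ((t -> t) -> (e -> e))) takes introduced : (e -> ((e -> e) -> (e -> e))), giving ((t -> t) -> (e -> e)).
At [[laughs sleeps] [introduced [every professor]]], [introduced [every professor]] : ((t -> t) -> (e -> e)) takes [laughs sleeps] : (t -> t), giving (e -> e).

(e -> e)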